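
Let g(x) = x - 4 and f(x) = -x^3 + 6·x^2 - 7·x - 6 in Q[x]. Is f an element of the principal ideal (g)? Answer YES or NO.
NO

In Q[x] the ideal (g) consists of all multiples of g, so f ∈ (g) iff g | f, i.e. iff the remainder of f on division by g is 0. Divide f by g (g is monic, so eliminate the leading term of the running remainder at each step):
  leading term -x^3: subtract (-x^2)·g(x) = -x^3 + 4·x^2, leaving 2·x^2 - 7·x - 6
  leading term 2·x^2: subtract (2·x)·g(x) = 2·x^2 - 8·x, leaving x - 6
  leading term x: subtract (1)·g(x) = x - 4, leaving -2
The remainder r(x) = -2 ≠ 0 (and deg r < deg g), so g ∤ f, i.e. f ∉ (g).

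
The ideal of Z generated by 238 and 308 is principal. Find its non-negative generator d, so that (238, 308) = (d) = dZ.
In the PID Z, (a, b) is generated by gcd(a, b). Compute gcd(308, 238) with the extended Euclidean algorithm, tracking rows (r, s, t) with s·308 + t·238 = r:
  row A: (308, 1, 0)   [1·308 + 0·238 = 308]
  row B: (238, 0, 1)   [0·308 + 1·238 = 238]
  308 = 1·238 + 70   → row C = row A − 1·row B = (70, 1, −1)   [check: 1·308 − 1·238 = 70]
  238 = 3·70 + 28   → row D = row B − 3·row C = (28, −3, 4)   [check: −3·308 + 4·238 = 28]
  70 = 2·28 + 14   → row E = row C − 2·row D = (14, 7, −9)   [check: 7·308 − 9·238 = 14]
  28 = 2·14 + 0   → remainder 0, stop. gcd = 14 (last nonzero row E).
So gcd(238, 308) = 14, with Bézout identity 7·308 − 9·238 = 14. Containment (⊇): the Bézout identity exhibits 14 as an element of (238, 308), giving (14) ⊆ (238, 308). Containment (⊆): since 14 | 238 and 14 | 308 (238 = 14·17, 308 = 14·22), every Z-linear combination of 238 and 308 is divisible by 14, so (238, 308) ⊆ (14). Therefore (238, 308) = (14), d = 14.

Final answer: (238, 308) = (14); d = 14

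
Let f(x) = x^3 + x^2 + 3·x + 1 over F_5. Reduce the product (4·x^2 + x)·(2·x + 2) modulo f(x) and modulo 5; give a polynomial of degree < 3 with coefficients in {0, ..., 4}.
Multiply as integer polynomials: a · b = 8·x^3 + 10·x^2 + 2·x. Reducing coefficients mod 5: a · b ≡ 3·x^3 + 2·x. Now divide by f(x) = x^3 + x^2 + 3·x + 1 in F_5[x], eliminating the leading term at each step:
  leading term 3·x^3: subtract (3)·f(x) = 3·x^3 + 3·x^2 + 4·x + 3, leaving 2·x^2 + 3·x + 2 (coefficients mod 5)
The degree is now < 3, so this is the remainder. Hence a · b ≡ 2·x^2 + 3·x + 2 in F_5[x]/(f).

Final answer: a · b ≡ 2·x^2 + 3·x + 2 (mod f(x))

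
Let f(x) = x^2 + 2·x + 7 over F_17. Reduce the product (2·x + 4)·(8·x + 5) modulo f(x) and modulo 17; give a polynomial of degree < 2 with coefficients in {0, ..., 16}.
a · b ≡ 10·x + 10 (mod f(x))

Multiply as integer polynomials: a · b = 16·x^2 + 42·x + 20. Reducing coefficients mod 17: a · b ≡ 16·x^2 + 8·x + 3. Now divide by f(x) = x^2 + 2·x + 7 in F_17[x], eliminating the leading term at each step:
  leading term 16·x^2: subtract (16)·f(x) = 16·x^2 + 15·x + 10, leaving 10·x + 10 (coefficients mod 17)
The degree is now < 2, so this is the remainder. Hence a · b ≡ 10·x + 10 in F_17[x]/(f).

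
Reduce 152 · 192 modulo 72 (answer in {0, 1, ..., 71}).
24

Reduce the factors first: 152 ≡ 8, 192 ≡ 48 (mod 72), so 152 · 192 ≡ 8 · 48 (mod 72). 8 · 48 = 384. Dividing by 72: 384 = 5·72 + 24. So (152 · 192) mod 72 = 24.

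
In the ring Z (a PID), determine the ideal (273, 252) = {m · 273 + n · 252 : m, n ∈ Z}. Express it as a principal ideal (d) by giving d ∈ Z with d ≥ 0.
(273, 252) = (21); d = 21

In the PID Z, (a, b) is generated by gcd(a, b). Compute gcd(273, 252) with the extended Euclidean algorithm, tracking rows (r, s, t) with s·273 + t·252 = r:
  row A: (273, 1, 0)   [1·273 + 0·252 = 273]
  row B: (252, 0, 1)   [0·273 + 1·252 = 252]
  273 = 1·252 + 21   → row C = row A − 1·row B = (21, 1, −1)   [check: 1·273 − 1·252 = 21]
  252 = 12·21 + 0   → remainder 0, stop. gcd = 21 (last nonzero row C).
So gcd(273, 252) = 21, with Bézout identity 1·273 − 1·252 = 21. Containment (⊇): the Bézout identity exhibits 21 as an element of (273, 252), giving (21) ⊆ (273, 252). Containment (⊆): since 21 | 273 and 21 | 252 (273 = 21·13, 252 = 21·12), every Z-linear combination of 273 and 252 is divisible by 21, so (273, 252) ⊆ (21). Therefore (273, 252) = (21), d = 21.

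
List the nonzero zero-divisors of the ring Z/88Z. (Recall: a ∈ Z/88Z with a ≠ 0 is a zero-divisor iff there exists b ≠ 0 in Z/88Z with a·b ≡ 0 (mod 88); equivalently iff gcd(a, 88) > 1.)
nonzero zero-divisors of Z/88Z = {2, 4, 6, 8, 10, 11, 12, 14, 16, 18, 20, 22, 24, 26, 28, 30, 32, 33, 34, 36, 38, 40, 42, 44, 46, 48, 50, 52, 54, 55, 56, 58, 60, 62, 64, 66, 68, 70, 72, 74, 76, 77, 78, 80, 82, 84, 86}

An element a ∈ Z/88Z (with a ≠ 0) is a zero-divisor iff gcd(a, 88) > 1 (because a is a unit precisely when gcd(a, n) = 1, and in Z/nZ every nonzero, non-unit element is a zero-divisor). Scan a = 1, ..., 87 and keep those with gcd(a, 88) > 1:
  gcd(2, 88) = 2, gcd(4, 88) = 4, gcd(6, 88) = 2, gcd(8, 88) = 8, gcd(10, 88) = 2, gcd(11, 88) = 11, gcd(12, 88) = 4, gcd(14, 88) = 2, gcd(16, 88) = 8, gcd(18, 88) = 2, gcd(20, 88) = 4, gcd(22, 88) = 22, gcd(24, 88) = 8, gcd(26, 88) = 2, gcd(28, 88) = 4, gcd(30, 88) = 2, gcd(32, 88) = 8, gcd(33, 88) = 11, gcd(34, 88) = 2, gcd(36, 88) = 4, gcd(38, 88) = 2, gcd(40, 88) = 8, gcd(42, 88) = 2, gcd(44, 88) = 44, gcd(46, 88) = 2, gcd(48, 88) = 8, gcd(50, 88) = 2, gcd(52, 88) = 4, gcd(54, 88) = 2, gcd(55, 88) = 11, gcd(56, 88) = 8, gcd(58, 88) = 2, gcd(60, 88) = 4, gcd(62, 88) = 2, gcd(64, 88) = 8, gcd(66, 88) = 22, gcd(68, 88) = 4, gcd(70, 88) = 2, gcd(72, 88) = 8, gcd(74, 88) = 2, gcd(76, 88) = 4, gcd(77, 88) = 11, gcd(78, 88) = 2, gcd(80, 88) = 8, gcd(82, 88) = 2, gcd(84, 88) = 4, gcd(86, 88) = 2.
All other a ∈ {1, ..., 87} have gcd(a, 88) = 1 and are units. So the nonzero zero-divisors are exactly the 47 values of a appearing in this scan.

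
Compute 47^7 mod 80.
63

Use repeated squaring. Binary(7) = 111. Walk through the bits of the exponent 7 left-to-right: at each bit after the leading one, square the running value, then multiply by 47 if the bit is 1 (always reducing mod 80):
  bit 1 = 1 (leading): start with 47.
  bit 2 = 1: square 47^2 = 2209 ≡ 49; bit is 1, so multiply 49·47 = 2303 ≡ 63 (mod 80).
  bit 3 = 1: square 63^2 = 3969 ≡ 49; bit is 1, so multiply 49·47 = 2303 ≡ 63 (mod 80).
Final value: 47^7 ≡ 63 (mod 80).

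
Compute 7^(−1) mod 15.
7^(−1) ≡ 13 (mod 15)

Apply the extended Euclidean algorithm to (15, 7), tracking rows (r, s, t) with s·15 + t·7 = r. Each division r_prev = q·r_cur + r_new produces the new row as (previous row) − q·(current row):
  row A: (15, 1, 0)   [1·15 + 0·7 = 15]
  row B: (7, 0, 1)   [0·15 + 1·7 = 7]
  15 = 2·7 + 1   → row C = row A − 2·row B = (1, 1, −2)   [check: 1·15 − 2·7 = 1]
  7 = 7·1 + 0   → remainder 0, stop. gcd = 1 (last nonzero row C).
The gcd is 1, so 7 is invertible mod 15. The last nonzero row gives 1·15 − 2·7 = 1, so t = −2. So 7^(−1) ≡ −2 ≡ 13 (mod 15). Verify: 7 · 13 = 91 ≡ 1 (mod 15). ✓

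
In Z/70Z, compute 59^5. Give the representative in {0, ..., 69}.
19

Use repeated squaring. Binary(5) = 101. Walk through the bits of the exponent 5 left-to-right: at each bit after the leading one, square the running value, then multiply by 59 if the bit is 1 (always reducing mod 70):
  bit 1 = 1 (leading): start with 59.
  bit 2 = 0: square 59^2 = 3481 ≡ 51 (mod 70).
  bit 3 = 1: square 51^2 = 2601 ≡ 11; bit is 1, so multiply 11·59 = 649 ≡ 19 (mod 70).
Final value: 59^5 ≡ 19 (mod 70).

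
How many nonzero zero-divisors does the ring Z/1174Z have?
In Z/1174Z each nonzero element is either a unit (gcd with 1174 is 1) or a zero-divisor (gcd > 1). The number of units is φ(1174): factorise 1174 = 2 · 587, so φ(1174) = (2 − 1) · (587 − 1) = 1 · 586 = 586. The nonzero elements number 1174 − 1 = 1173. Hence the nonzero zero-divisors number 1173 − 586 = 587.

Final answer: Z/1174Z has 587 nonzero zero-divisors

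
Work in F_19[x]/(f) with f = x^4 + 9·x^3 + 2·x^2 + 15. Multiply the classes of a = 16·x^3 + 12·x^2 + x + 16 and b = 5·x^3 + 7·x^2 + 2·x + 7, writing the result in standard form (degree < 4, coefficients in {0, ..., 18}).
a · b ≡ 13·x^3 + 4·x^2 + 13·x (mod f(x))

Multiply as integer polynomials: a · b = 80·x^6 + 172·x^5 + 121·x^4 + 223·x^3 + 198·x^2 + 39·x + 112. Reducing coefficients mod 19: a · b ≡ 4·x^6 + x^5 + 7·x^4 + 14·x^3 + 8·x^2 + x + 17. Now divide by f(x) = x^4 + 9·x^3 + 2·x^2 + 15 in F_19[x], eliminating the leading term at each step:
  leading term 4·x^6: subtract (4·x^2)·f(x) = 4·x^6 + 17·x^5 + 8·x^4 + 3·x^2, leaving 3·x^5 + 18·x^4 + 14·x^3 + 5·x^2 + x + 17 (coefficients mod 19)
  leading term 3·x^5: subtract (3·x)·f(x) = 3·x^5 + 8·x^4 + 6·x^3 + 7·x, leaving 10·x^4 + 8·x^3 + 5·x^2 + 13·x + 17 (coefficients mod 19)
  leading term 10·x^4: subtract (10)·f(x) = 10·x^4 + 14·x^3 + x^2 + 17, leaving 13·x^3 + 4·x^2 + 13·x (coefficients mod 19)
The degree is now < 4, so this is the remainder. Hence a · b ≡ 13·x^3 + 4·x^2 + 13·x in F_19[x]/(f).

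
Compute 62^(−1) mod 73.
Apply the extended Euclidean algorithm to (73, 62), tracking rows (r, s, t) with s·73 + t·62 = r. Each division r_prev = q·r_cur + r_new produces the new row as (previous row) − q·(current row):
  row A: (73, 1, 0)   [1·73 + 0·62 = 73]
  row B: (62, 0, 1)   [0·73 + 1·62 = 62]
  73 = 1·62 + 11   → row C = row A − 1·row B = (11, 1, −1)   [check: 1·73 − 1·62 = 11]
  62 = 5·11 + 7   → row D = row B − 5·row C = (7, −5, 6)   [check: −5·73 + 6·62 = 7]
  11 = 1·7 + 4   → row E = row C − 1·row D = (4, 6, −7)   [check: 6·73 − 7·62 = 4]
  7 = 1·4 + 3   → row F = row D − 1·row E = (3, −11, 13)   [check: −11·73 + 13·62 = 3]
  4 = 1·3 + 1   → row G = row E − 1·row F = (1, 17, −20)   [check: 17·73 − 20·62 = 1]
  3 = 3·1 + 0   → remainder 0, stop. gcd = 1 (last nonzero row G).
The gcd is 1, so 62 is invertible mod 73. The last nonzero row gives 17·73 − 20·62 = 1, so t = −20. So 62^(−1) ≡ −20 ≡ 53 (mod 73). Verify: 62 · 53 = 3286 ≡ 1 (mod 73). ✓

Final answer: 62^(−1) ≡ 53 (mod 73)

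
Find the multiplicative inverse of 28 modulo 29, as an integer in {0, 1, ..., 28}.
Apply the extended Euclidean algorithm to (29, 28), tracking rows (r, s, t) with s·29 + t·28 = r. Each division r_prev = q·r_cur + r_new produces the new row as (previous row) − q·(current row):
  row A: (29, 1, 0)   [1·29 + 0·28 = 29]
  row B: (28, 0, 1)   [0·29 + 1·28 = 28]
  29 = 1·28 + 1   → row C = row A − 1·row B = (1, 1, −1)   [check: 1·29 − 1·28 = 1]
  28 = 28·1 + 0   → remainder 0, stop. gcd = 1 (last nonzero row C).
The gcd is 1, so 28 is invertible mod 29. The last nonzero row gives 1·29 − 1·28 = 1, so t = −1. So 28^(−1) ≡ −1 ≡ 28 (mod 29). Verify: 28 · 28 = 784 ≡ 1 (mod 29). ✓

Final answer: 28^(−1) ≡ 28 (mod 29)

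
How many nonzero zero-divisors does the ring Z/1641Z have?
Z/1641Z has 548 nonzero zero-divisors

In Z/1641Z each nonzero element is either a unit (gcd with 1641 is 1) or a zero-divisor (gcd > 1). The number of units is φ(1641): factorise 1641 = 3 · 547, so φ(1641) = (3 − 1) · (547 − 1) = 2 · 546 = 1092. The nonzero elements number 1641 − 1 = 1640. Hence the nonzero zero-divisors number 1640 − 1092 = 548.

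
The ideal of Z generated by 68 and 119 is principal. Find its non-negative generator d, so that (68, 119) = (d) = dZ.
In the PID Z, (a, b) is generated by gcd(a, b). Compute gcd(119, 68) with the extended Euclidean algorithm, tracking rows (r, s, t) with s·119 + t·68 = r:
  row A: (119, 1, 0)   [1·119 + 0·68 = 119]
  row B: (68, 0, 1)   [0·119 + 1·68 = 68]
  119 = 1·68 + 51   → row C = row A − 1·row B = (51, 1, −1)   [check: 1·119 − 1·68 = 51]
  68 = 1·51 + 17   → row D = row B − 1·row C = (17, −1, 2)   [check: −1·119 + 2·68 = 17]
  51 = 3·17 + 0   → remainder 0, stop. gcd = 17 (last nonzero row D).
So gcd(68, 119) = 17, with Bézout identity −1·119 + 2·68 = 17. Containment (⊇): the Bézout identity exhibits 17 as an element of (68, 119), giving (17) ⊆ (68, 119). Containment (⊆): since 17 | 68 and 17 | 119 (68 = 17·4, 119 = 17·7), every Z-linear combination of 68 and 119 is divisible by 17, so (68, 119) ⊆ (17). Therefore (68, 119) = (17), d = 17.

Final answer: (68, 119) = (17); d = 17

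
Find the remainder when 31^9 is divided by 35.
6

Use repeated squaring. Binary(9) = 1001. Walk through the bits of the exponent 9 left-to-right: at each bit after the leading one, square the running value, then multiply by 31 if the bit is 1 (always reducing mod 35):
  bit 1 = 1 (leading): start with 31.
  bit 2 = 0: square 31^2 = 961 ≡ 16 (mod 35).
  bit 3 = 0: square 16^2 = 256 ≡ 11 (mod 35).
  bit 4 = 1: square 11^2 = 121 ≡ 16; bit is 1, so multiply 16·31 = 496 ≡ 6 (mod 35).
Final value: 31^9 ≡ 6 (mod 35).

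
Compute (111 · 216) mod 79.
39

Reduce the factors first: 111 ≡ 32, 216 ≡ 58 (mod 79), so 111 · 216 ≡ 32 · 58 (mod 79). 32 · 58 = 1856. Dividing by 79: 1856 = 23·79 + 39. So (111 · 216) mod 79 = 39.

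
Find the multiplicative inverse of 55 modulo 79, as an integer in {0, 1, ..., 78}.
Apply the extended Euclidean algorithm to (79, 55), tracking rows (r, s, t) with s·79 + t·55 = r. Each division r_prev = q·r_cur + r_new produces the new row as (previous row) − q·(current row):
  row A: (79, 1, 0)   [1·79 + 0·55 = 79]
  row B: (55, 0, 1)   [0·79 + 1·55 = 55]
  79 = 1·55 + 24   → row C = row A − 1·row B = (24, 1, −1)   [check: 1·79 − 1·55 = 24]
  55 = 2·24 + 7   → row D = row B − 2·row C = (7, −2, 3)   [check: −2·79 + 3·55 = 7]
  24 = 3·7 + 3   → row E = row C − 3·row D = (3, 7, −10)   [check: 7·79 − 10·55 = 3]
  7 = 2·3 + 1   → row F = row D − 2·row E = (1, −16, 23)   [check: −16·79 + 23·55 = 1]
  3 = 3·1 + 0   → remainder 0, stop. gcd = 1 (last nonzero row F).
The gcd is 1, so 55 is invertible mod 79. The last nonzero row gives −16·79 + 23·55 = 1, so t = 23. So 55^(−1) ≡ 23 (mod 79). Verify: 55 · 23 = 1265 ≡ 1 (mod 79). ✓

Final answer: 55^(−1) ≡ 23 (mod 79)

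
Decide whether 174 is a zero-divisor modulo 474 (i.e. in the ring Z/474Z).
gcd(174, 474) = 6 > 1, so 174 is not a unit in Z/474Z. In Z/nZ every nonzero non-unit is a zero-divisor: explicitly, take b = 474/gcd = 79 ≠ 0 (mod 474); then 174·79 = 13746 = 29·474, i.e. 174·79 ≡ 0 (mod 474). So 174 is a zero-divisor.

Final answer: YES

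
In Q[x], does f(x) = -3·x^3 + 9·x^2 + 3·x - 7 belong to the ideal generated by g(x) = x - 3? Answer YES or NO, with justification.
In Q[x] the ideal (g) consists of all multiples of g, so f ∈ (g) iff g | f, i.e. iff the remainder of f on division by g is 0. Divide f by g (g is monic, so eliminate the leading term of the running remainder at each step):
  leading term -3·x^3: subtract (-3·x^2)·g(x) = -3·x^3 + 9·x^2, leaving 3·x - 7
  leading term 3·x: subtract (3)·g(x) = 3·x - 9, leaving 2
The remainder r(x) = 2 ≠ 0 (and deg r < deg g), so g ∤ f, i.e. f ∉ (g).

Final answer: NO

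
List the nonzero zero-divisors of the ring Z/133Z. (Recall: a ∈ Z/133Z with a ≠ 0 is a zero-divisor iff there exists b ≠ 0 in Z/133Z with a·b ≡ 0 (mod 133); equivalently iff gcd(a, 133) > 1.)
An element a ∈ Z/133Z (with a ≠ 0) is a zero-divisor iff gcd(a, 133) > 1 (because a is a unit precisely when gcd(a, n) = 1, and in Z/nZ every nonzero, non-unit element is a zero-divisor). Scan a = 1, ..., 132 and keep those with gcd(a, 133) > 1:
  gcd(7, 133) = 7, gcd(14, 133) = 7, gcd(19, 133) = 19, gcd(21, 133) = 7, gcd(28, 133) = 7, gcd(35, 133) = 7, gcd(38, 133) = 19, gcd(42, 133) = 7, gcd(49, 133) = 7, gcd(56, 133) = 7, gcd(57, 133) = 19, gcd(63, 133) = 7, gcd(70, 133) = 7, gcd(76, 133) = 19, gcd(77, 133) = 7, gcd(84, 133) = 7, gcd(91, 133) = 7, gcd(95, 133) = 19, gcd(98, 133) = 7, gcd(105, 133) = 7, gcd(112, 133) = 7, gcd(114, 133) = 19, gcd(119, 133) = 7, gcd(126, 133) = 7.
All other a ∈ {1, ..., 132} have gcd(a, 133) = 1 and are units. So the nonzero zero-divisors are exactly the 24 values of a appearing in this scan.

Final answer: nonzero zero-divisors of Z/133Z = {7, 14, 19, 21, 28, 35, 38, 42, 49, 56, 57, 63, 70, 76, 77, 84, 91, 95, 98, 105, 112, 114, 119, 126}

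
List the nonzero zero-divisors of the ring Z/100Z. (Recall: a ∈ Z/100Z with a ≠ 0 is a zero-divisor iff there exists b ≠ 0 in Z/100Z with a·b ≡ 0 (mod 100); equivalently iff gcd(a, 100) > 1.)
nonzero zero-divisors of Z/100Z = {2, 4, 5, 6, 8, 10, 12, 14, 15, 16, 18, 20, 22, 24, 25, 26, 28, 30, 32, 34, 35, 36, 38, 40, 42, 44, 45, 46, 48, 50, 52, 54, 55, 56, 58, 60, 62, 64, 65, 66, 68, 70, 72, 74, 75, 76, 78, 80, 82, 84, 85, 86, 88, 90, 92, 94, 95, 96, 98}

An element a ∈ Z/100Z (with a ≠ 0) is a zero-divisor iff gcd(a, 100) > 1 (because a is a unit precisely when gcd(a, n) = 1, and in Z/nZ every nonzero, non-unit element is a zero-divisor). Scan a = 1, ..., 99 and keep those with gcd(a, 100) > 1:
  gcd(2, 100) = 2, gcd(4, 100) = 4, gcd(5, 100) = 5, gcd(6, 100) = 2, gcd(8, 100) = 4, gcd(10, 100) = 10, gcd(12, 100) = 4, gcd(14, 100) = 2, gcd(15, 100) = 5, gcd(16, 100) = 4, gcd(18, 100) = 2, gcd(20, 100) = 20, gcd(22, 100) = 2, gcd(24, 100) = 4, gcd(25, 100) = 25, gcd(26, 100) = 2, gcd(28, 100) = 4, gcd(30, 100) = 10, gcd(32, 100) = 4, gcd(34, 100) = 2, gcd(35, 100) = 5, gcd(36, 100) = 4, gcd(38, 100) = 2, gcd(40, 100) = 20, gcd(42, 100) = 2, gcd(44, 100) = 4, gcd(45, 100) = 5, gcd(46, 100) = 2, gcd(48, 100) = 4, gcd(50, 100) = 50, gcd(52, 100) = 4, gcd(54, 100) = 2, gcd(55, 100) = 5, gcd(56, 100) = 4, gcd(58, 100) = 2, gcd(60, 100) = 20, gcd(62, 100) = 2, gcd(64, 100) = 4, gcd(65, 100) = 5, gcd(66, 100) = 2, gcd(68, 100) = 4, gcd(70, 100) = 10, gcd(72, 100) = 4, gcd(74, 100) = 2, gcd(75, 100) = 25, gcd(76, 100) = 4, gcd(78, 100) = 2, gcd(80, 100) = 20, gcd(82, 100) = 2, gcd(84, 100) = 4, gcd(85, 100) = 5, gcd(86, 100) = 2, gcd(88, 100) = 4, gcd(90, 100) = 10, gcd(92, 100) = 4, gcd(94, 100) = 2, gcd(95, 100) = 5, gcd(96, 100) = 4, gcd(98, 100) = 2.
All other a ∈ {1, ..., 99} have gcd(a, 100) = 1 and are units. So the nonzero zero-divisors are exactly the 59 values of a appearing in this scan.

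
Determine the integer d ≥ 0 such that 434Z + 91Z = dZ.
(434, 91) = (7); d = 7

In the PID Z, (a, b) is generated by gcd(a, b). Compute gcd(434, 91) with the extended Euclidean algorithm, tracking rows (r, s, t) with s·434 + t·91 = r:
  row A: (434, 1, 0)   [1·434 + 0·91 = 434]
  row B: (91, 0, 1)   [0·434 + 1·91 = 91]
  434 = 4·91 + 70   → row C = row A − 4·row B = (70, 1, −4)   [check: 1·434 − 4·91 = 70]
  91 = 1·70 + 21   → row D = row B − 1·row C = (21, −1, 5)   [check: −1·434 + 5·91 = 21]
  70 = 3·21 + 7   → row E = row C − 3·row D = (7, 4, −19)   [check: 4·434 − 19·91 = 7]
  21 = 3·7 + 0   → remainder 0, stop. gcd = 7 (last nonzero row E).
So gcd(434, 91) = 7, with Bézout identity 4·434 − 19·91 = 7. Containment (⊇): the Bézout identity exhibits 7 as an element of (434, 91), giving (7) ⊆ (434, 91). Containment (⊆): since 7 | 434 and 7 | 91 (434 = 7·62, 91 = 7·13), every Z-linear combination of 434 and 91 is divisible by 7, so (434, 91) ⊆ (7). Therefore (434, 91) = (7), d = 7.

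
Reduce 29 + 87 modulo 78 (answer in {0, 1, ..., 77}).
Reduce the summands first: 87 ≡ 9 (mod 78), so 29 + 87 ≡ 29 + 9 (mod 78). 29 + 9 = 38; 38 = 0·78 + 38, so (29 + 87) mod 78 = 38.

Final answer: 38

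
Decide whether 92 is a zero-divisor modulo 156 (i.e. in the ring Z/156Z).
YES

gcd(92, 156) = 4 > 1, so 92 is not a unit in Z/156Z. In Z/nZ every nonzero non-unit is a zero-divisor: explicitly, take b = 156/gcd = 39 ≠ 0 (mod 156); then 92·39 = 3588 = 23·156, i.e. 92·39 ≡ 0 (mod 156). So 92 is a zero-divisor.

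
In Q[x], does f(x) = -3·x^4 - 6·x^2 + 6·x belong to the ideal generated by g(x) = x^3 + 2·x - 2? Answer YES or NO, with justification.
In Q[x] the ideal (g) consists of all multiples of g, so f ∈ (g) iff g | f, i.e. iff the remainder of f on division by g is 0. Divide f by g (g is monic, so eliminate the leading term of the running remainder at each step):
  leading term -3·x^4: subtract (-3·x)·g(x) = -3·x^4 - 6·x^2 + 6·x, leaving 0
The remainder is 0, so f(x) = g(x) · h(x) with h(x) = -3·x. Hence g | f, i.e. f ∈ (g).

Final answer: YES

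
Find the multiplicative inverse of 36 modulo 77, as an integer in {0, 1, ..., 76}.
36^(−1) ≡ 15 (mod 77)

Apply the extended Euclidean algorithm to (77, 36), tracking rows (r, s, t) with s·77 + t·36 = r. Each division r_prev = q·r_cur + r_new produces the new row as (previous row) − q·(current row):
  row A: (77, 1, 0)   [1·77 + 0·36 = 77]
  row B: (36, 0, 1)   [0·77 + 1·36 = 36]
  77 = 2·36 + 5   → row C = row A − 2·row B = (5, 1, −2)   [check: 1·77 − 2·36 = 5]
  36 = 7·5 + 1   → row D = row B − 7·row C = (1, −7, 15)   [check: −7·77 + 15·36 = 1]
  5 = 5·1 + 0   → remainder 0, stop. gcd = 1 (last nonzero row D).
The gcd is 1, so 36 is invertible mod 77. The last nonzero row gives −7·77 + 15·36 = 1, so t = 15. So 36^(−1) ≡ 15 (mod 77). Verify: 36 · 15 = 540 ≡ 1 (mod 77). ✓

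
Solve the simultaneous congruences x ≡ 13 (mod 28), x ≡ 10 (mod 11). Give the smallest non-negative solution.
x ≡ 153 (mod 308); the representative in [0, 308) is 153

The moduli 28, 11 are pairwise coprime, so by the CRT there is a unique solution mod 28·11 = 308.
Solve by successive substitution. Start with x ≡ 13 (mod 28).
  Combine with x ≡ 10 (mod 11): write x = 13 + 28·t and require 13 + 28·t ≡ 10 (mod 11), i.e. 28·t ≡ 10 − 13 ≡ 8 (mod 11). Since 28^(−1) ≡ 2 (mod 11) (28 ≡ 6 (mod 11)), t ≡ 2·8 ≡ 5 (mod 11). So x ≡ 13 + 28·5 = 153 (mod 308).
Unique solution in [0, 308): x = 153.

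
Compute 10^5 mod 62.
56

Use repeated squaring. Binary(5) = 101. Walk through the bits of the exponent 5 left-to-right: at each bit after the leading one, square the running value, then multiply by 10 if the bit is 1 (always reducing mod 62):
  bit 1 = 1 (leading): start with 10.
  bit 2 = 0: square 10^2 = 100 ≡ 38 (mod 62).
  bit 3 = 1: square 38^2 = 1444 ≡ 18; bit is 1, so multiply 18·10 = 180 ≡ 56 (mod 62).
Final value: 10^5 ≡ 56 (mod 62).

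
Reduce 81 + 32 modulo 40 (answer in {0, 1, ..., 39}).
Reduce the summands first: 81 ≡ 1 (mod 40), so 81 + 32 ≡ 1 + 32 (mod 40). 1 + 32 = 33; 33 = 0·40 + 33, so (81 + 32) mod 40 = 33.

Final answer: 33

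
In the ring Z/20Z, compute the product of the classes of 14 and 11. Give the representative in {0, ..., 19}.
Both factors are already reduced mod 20. 14 · 11 = 154. Dividing by 20: 154 = 7·20 + 14. So (14 · 11) mod 20 = 14.

Final answer: 14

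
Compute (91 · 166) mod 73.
Reduce the factors first: 91 ≡ 18, 166 ≡ 20 (mod 73), so 91 · 166 ≡ 18 · 20 (mod 73). 18 · 20 = 360. Dividing by 73: 360 = 4·73 + 68. So (91 · 166) mod 73 = 68.

Final answer: 68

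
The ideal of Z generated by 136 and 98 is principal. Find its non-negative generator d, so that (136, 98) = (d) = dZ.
In the PID Z, (a, b) is generated by gcd(a, b). Compute gcd(136, 98) with the extended Euclidean algorithm, tracking rows (r, s, t) with s·136 + t·98 = r:
  row A: (136, 1, 0)   [1·136 + 0·98 = 136]
  row B: (98, 0, 1)   [0·136 + 1·98 = 98]
  136 = 1·98 + 38   → row C = row A − 1·row B = (38, 1, −1)   [check: 1·136 − 1·98 = 38]
  98 = 2·38 + 22   → row D = row B − 2·row C = (22, −2, 3)   [check: −2·136 + 3·98 = 22]
  38 = 1·22 + 16   → row E = row C − 1·row D = (16, 3, −4)   [check: 3·136 − 4·98 = 16]
  22 = 1·16 + 6   → row F = row D − 1·row E = (6, −5, 7)   [check: −5·136 + 7·98 = 6]
  16 = 2·6 + 4   → row G = row E − 2·row F = (4, 13, −18)   [check: 13·136 − 18·98 = 4]
  6 = 1·4 + 2   → row H = row F − 1·row G = (2, −18, 25)   [check: −18·136 + 25·98 = 2]
  4 = 2·2 + 0   → remainder 0, stop. gcd = 2 (last nonzero row H).
So gcd(136, 98) = 2, with Bézout identity −18·136 + 25·98 = 2. Containment (⊇): the Bézout identity exhibits 2 as an element of (136, 98), giving (2) ⊆ (136, 98). Containment (⊆): since 2 | 136 and 2 | 98 (136 = 2·68, 98 = 2·49), every Z-linear combination of 136 and 98 is divisible by 2, so (136, 98) ⊆ (2). Therefore (136, 98) = (2), d = 2.

Final answer: (136, 98) = (2); d = 2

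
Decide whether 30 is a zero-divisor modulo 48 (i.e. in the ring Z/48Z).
gcd(30, 48) = 6 > 1, so 30 is not a unit in Z/48Z. In Z/nZ every nonzero non-unit is a zero-divisor: explicitly, take b = 48/gcd = 8 ≠ 0 (mod 48); then 30·8 = 240 = 5·48, i.e. 30·8 ≡ 0 (mod 48). So 30 is a zero-divisor.

Final answer: YES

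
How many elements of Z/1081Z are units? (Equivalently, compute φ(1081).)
An element a ∈ Z/1081Z is a unit iff gcd(a, 1081) = 1, so the number of units is φ(1081). φ is multiplicative, with φ(p^e) = p^e − p^(e−1). Factorise 1081 = 23 · 47. Then
  φ(1081) = (23 − 1) · (47 − 1) = 22 · 46 = 1012.

Final answer: Z/1081Z has φ(1081) = 1012 units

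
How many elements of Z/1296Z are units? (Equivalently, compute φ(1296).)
Z/1296Z has φ(1296) = 432 units

An element a ∈ Z/1296Z is a unit iff gcd(a, 1296) = 1, so the number of units is φ(1296). φ is multiplicative, with φ(p^e) = p^e − p^(e−1). Factorise 1296 = 2^4 · 3^4. Then
  φ(1296) = (2^4 − 2^3) · (3^4 − 3^3) = 8 · 54 = 432.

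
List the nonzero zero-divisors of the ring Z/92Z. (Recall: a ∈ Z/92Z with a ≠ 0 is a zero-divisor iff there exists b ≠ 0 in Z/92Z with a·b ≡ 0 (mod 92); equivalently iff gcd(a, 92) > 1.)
nonzero zero-divisors of Z/92Z = {2, 4, 6, 8, 10, 12, 14, 16, 18, 20, 22, 23, 24, 26, 28, 30, 32, 34, 36, 38, 40, 42, 44, 46, 48, 50, 52, 54, 56, 58, 60, 62, 64, 66, 68, 69, 70, 72, 74, 76, 78, 80, 82, 84, 86, 88, 90}

An element a ∈ Z/92Z (with a ≠ 0) is a zero-divisor iff gcd(a, 92) > 1 (because a is a unit precisely when gcd(a, n) = 1, and in Z/nZ every nonzero, non-unit element is a zero-divisor). Scan a = 1, ..., 91 and keep those with gcd(a, 92) > 1:
  gcd(2, 92) = 2, gcd(4, 92) = 4, gcd(6, 92) = 2, gcd(8, 92) = 4, gcd(10, 92) = 2, gcd(12, 92) = 4, gcd(14, 92) = 2, gcd(16, 92) = 4, gcd(18, 92) = 2, gcd(20, 92) = 4, gcd(22, 92) = 2, gcd(23, 92) = 23, gcd(24, 92) = 4, gcd(26, 92) = 2, gcd(28, 92) = 4, gcd(30, 92) = 2, gcd(32, 92) = 4, gcd(34, 92) = 2, gcd(36, 92) = 4, gcd(38, 92) = 2, gcd(40, 92) = 4, gcd(42, 92) = 2, gcd(44, 92) = 4, gcd(46, 92) = 46, gcd(48, 92) = 4, gcd(50, 92) = 2, gcd(52, 92) = 4, gcd(54, 92) = 2, gcd(56, 92) = 4, gcd(58, 92) = 2, gcd(60, 92) = 4, gcd(62, 92) = 2, gcd(64, 92) = 4, gcd(66, 92) = 2, gcd(68, 92) = 4, gcd(69, 92) = 23, gcd(70, 92) = 2, gcd(72, 92) = 4, gcd(74, 92) = 2, gcd(76, 92) = 4, gcd(78, 92) = 2, gcd(80, 92) = 4, gcd(82, 92) = 2, gcd(84, 92) = 4, gcd(86, 92) = 2, gcd(88, 92) = 4, gcd(90, 92) = 2.
All other a ∈ {1, ..., 91} have gcd(a, 92) = 1 and are units. So the nonzero zero-divisors are exactly the 47 values of a appearing in this scan.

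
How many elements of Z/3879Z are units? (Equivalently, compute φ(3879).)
Z/3879Z has φ(3879) = 2580 units

An element a ∈ Z/3879Z is a unit iff gcd(a, 3879) = 1, so the number of units is φ(3879). φ is multiplicative, with φ(p^e) = p^e − p^(e−1). Factorise 3879 = 3^2 · 431. Then
  φ(3879) = (3^2 − 3^1) · (431 − 1) = 6 · 430 = 2580.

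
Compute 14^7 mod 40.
24

Use repeated squaring. Binary(7) = 111. Walk through the bits of the exponent 7 left-to-right: at each bit after the leading one, square the running value, then multiply by 14 if the bit is 1 (always reducing mod 40):
  bit 1 = 1 (leading): start with 14.
  bit 2 = 1: square 14^2 = 196 ≡ 36; bit is 1, so multiply 36·14 = 504 ≡ 24 (mod 40).
  bit 3 = 1: square 24^2 = 576 ≡ 16; bit is 1, so multiply 16·14 = 224 ≡ 24 (mod 40).
Final value: 14^7 ≡ 24 (mod 40).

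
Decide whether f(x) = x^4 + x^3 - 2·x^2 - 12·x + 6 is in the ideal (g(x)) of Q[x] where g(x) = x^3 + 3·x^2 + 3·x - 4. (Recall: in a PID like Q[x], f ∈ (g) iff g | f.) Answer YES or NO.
NO

In Q[x] the ideal (g) consists of all multiples of g, so f ∈ (g) iff g | f, i.e. iff the remainder of f on division by g is 0. Divide f by g (g is monic, so eliminate the leading term of the running remainder at each step):
  leading term x^4: subtract (x)·g(x) = x^4 + 3·x^3 + 3·x^2 - 4·x, leaving -2·x^3 - 5·x^2 - 8·x + 6
  leading term -2·x^3: subtract (-2)·g(x) = -2·x^3 - 6·x^2 - 6·x + 8, leaving x^2 - 2·x - 2
The remainder r(x) = x^2 - 2·x - 2 ≠ 0 (and deg r < deg g), so g ∤ f, i.e. f ∉ (g).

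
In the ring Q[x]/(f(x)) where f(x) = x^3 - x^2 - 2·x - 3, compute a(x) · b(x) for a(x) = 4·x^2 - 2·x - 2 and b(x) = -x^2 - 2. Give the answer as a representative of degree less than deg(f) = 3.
First multiply in Q[x] without reducing: a · b = -4·x^4 + 2·x^3 - 6·x^2 + 4·x + 4. Now divide by f(x) = x^3 - x^2 - 2·x - 3, eliminating the leading term at each step:
  leading term -4·x^4: subtract (-4·x)·f(x) = -4·x^4 + 4·x^3 + 8·x^2 + 12·x, leaving -2·x^3 - 14·x^2 - 8·x + 4
  leading term -2·x^3: subtract (-2)·f(x) = -2·x^3 + 2·x^2 + 4·x + 6, leaving -16·x^2 - 12·x - 2
The degree is now < 3, so this is the remainder. Hence a · b ≡ -16·x^2 - 12·x - 2 in Q[x]/(f).

Final answer: a · b ≡ -16·x^2 - 12·x - 2 (mod f(x))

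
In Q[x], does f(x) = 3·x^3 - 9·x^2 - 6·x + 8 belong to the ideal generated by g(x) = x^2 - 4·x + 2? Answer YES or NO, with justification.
In Q[x] the ideal (g) consists of all multiples of g, so f ∈ (g) iff g | f, i.e. iff the remainder of f on division by g is 0. Divide f by g (g is monic, so eliminate the leading term of the running remainder at each step):
  leading term 3·x^3: subtract (3·x)·g(x) = 3·x^3 - 12·x^2 + 6·x, leaving 3·x^2 - 12·x + 8
  leading term 3·x^2: subtract (3)·g(x) = 3·x^2 - 12·x + 6, leaving 2
The remainder r(x) = 2 ≠ 0 (and deg r < deg g), so g ∤ f, i.e. f ∉ (g).

Final answer: NO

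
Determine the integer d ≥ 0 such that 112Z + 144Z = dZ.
(112, 144) = (16); d = 16

In the PID Z, (a, b) is generated by gcd(a, b). Compute gcd(144, 112) with the extended Euclidean algorithm, tracking rows (r, s, t) with s·144 + t·112 = r:
  row A: (144, 1, 0)   [1·144 + 0·112 = 144]
  row B: (112, 0, 1)   [0·144 + 1·112 = 112]
  144 = 1·112 + 32   → row C = row A − 1·row B = (32, 1, −1)   [check: 1·144 − 1·112 = 32]
  112 = 3·32 + 16   → row D = row B − 3·row C = (16, −3, 4)   [check: −3·144 + 4·112 = 16]
  32 = 2·16 + 0   → remainder 0, stop. gcd = 16 (last nonzero row D).
So gcd(112, 144) = 16, with Bézout identity −3·144 + 4·112 = 16. Containment (⊇): the Bézout identity exhibits 16 as an element of (112, 144), giving (16) ⊆ (112, 144). Containment (⊆): since 16 | 112 and 16 | 144 (112 = 16·7, 144 = 16·9), every Z-linear combination of 112 and 144 is divisible by 16, so (112, 144) ⊆ (16). Therefore (112, 144) = (16), d = 16.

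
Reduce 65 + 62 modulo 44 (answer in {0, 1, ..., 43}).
39

Reduce the summands first: 65 ≡ 21, 62 ≡ 18 (mod 44), so 65 + 62 ≡ 21 + 18 (mod 44). 21 + 18 = 39; 39 = 0·44 + 39, so (65 + 62) mod 44 = 39.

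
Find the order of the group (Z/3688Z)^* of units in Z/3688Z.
(Z/3688Z)^* consists of the classes a with gcd(a, 3688) = 1, so its order is φ(3688). φ is multiplicative, with φ(p^e) = p^e − p^(e−1). Factorise 3688 = 2^3 · 461. Then
  φ(3688) = (2^3 − 2^2) · (461 − 1) = 4 · 460 = 1840.
Thus |(Z/3688Z)^*| = 1840.

Final answer: |(Z/3688Z)^*| = 1840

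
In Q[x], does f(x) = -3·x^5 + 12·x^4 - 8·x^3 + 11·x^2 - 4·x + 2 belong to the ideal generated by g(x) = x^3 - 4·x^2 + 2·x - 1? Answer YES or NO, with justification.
In Q[x] the ideal (g) consists of all multiples of g, so f ∈ (g) iff g | f, i.e. iff the remainder of f on division by g is 0. Divide f by g (g is monic, so eliminate the leading term of the running remainder at each step):
  leading term -3·x^5: subtract (-3·x^2)·g(x) = -3·x^5 + 12·x^4 - 6·x^3 + 3·x^2, leaving -2·x^3 + 8·x^2 - 4·x + 2
  leading term -2·x^3: subtract (-2)·g(x) = -2·x^3 + 8·x^2 - 4·x + 2, leaving 0
The remainder is 0, so f(x) = g(x) · h(x) with h(x) = -3·x^2 - 2. Hence g | f, i.e. f ∈ (g).

Final answer: YES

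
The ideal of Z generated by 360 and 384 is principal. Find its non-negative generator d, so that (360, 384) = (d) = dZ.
(360, 384) = (24); d = 24

In the PID Z, (a, b) is generated by gcd(a, b). Compute gcd(384, 360) with the extended Euclidean algorithm, tracking rows (r, s, t) with s·384 + t·360 = r:
  row A: (384, 1, 0)   [1·384 + 0·360 = 384]
  row B: (360, 0, 1)   [0·384 + 1·360 = 360]
  384 = 1·360 + 24   → row C = row A − 1·row B = (24, 1, −1)   [check: 1·384 − 1·360 = 24]
  360 = 15·24 + 0   → remainder 0, stop. gcd = 24 (last nonzero row C).
So gcd(360, 384) = 24, with Bézout identity 1·384 − 1·360 = 24. Containment (⊇): the Bézout identity exhibits 24 as an element of (360, 384), giving (24) ⊆ (360, 384). Containment (⊆): since 24 | 360 and 24 | 384 (360 = 24·15, 384 = 24·16), every Z-linear combination of 360 and 384 is divisible by 24, so (360, 384) ⊆ (24). Therefore (360, 384) = (24), d = 24.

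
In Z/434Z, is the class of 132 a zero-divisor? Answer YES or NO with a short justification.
gcd(132, 434) = 2 > 1, so 132 is not a unit in Z/434Z. In Z/nZ every nonzero non-unit is a zero-divisor: explicitly, take b = 434/gcd = 217 ≠ 0 (mod 434); then 132·217 = 28644 = 66·434, i.e. 132·217 ≡ 0 (mod 434). So 132 is a zero-divisor.

Final answer: YES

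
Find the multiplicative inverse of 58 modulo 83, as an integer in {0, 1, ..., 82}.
Apply the extended Euclidean algorithm to (83, 58), tracking rows (r, s, t) with s·83 + t·58 = r. Each division r_prev = q·r_cur + r_new produces the new row as (previous row) − q·(current row):
  row A: (83, 1, 0)   [1·83 + 0·58 = 83]
  row B: (58, 0, 1)   [0·83 + 1·58 = 58]
  83 = 1·58 + 25   → row C = row A − 1·row B = (25, 1, −1)   [check: 1·83 − 1·58 = 25]
  58 = 2·25 + 8   → row D = row B − 2·row C = (8, −2, 3)   [check: −2·83 + 3·58 = 8]
  25 = 3·8 + 1   → row E = row C − 3·row D = (1, 7, −10)   [check: 7·83 − 10·58 = 1]
  8 = 8·1 + 0   → remainder 0, stop. gcd = 1 (last nonzero row E).
The gcd is 1, so 58 is invertible mod 83. The last nonzero row gives 7·83 − 10·58 = 1, so t = −10. So 58^(−1) ≡ −10 ≡ 73 (mod 83). Verify: 58 · 73 = 4234 ≡ 1 (mod 83). ✓

Final answer: 58^(−1) ≡ 73 (mod 83)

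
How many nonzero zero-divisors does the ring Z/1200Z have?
In Z/1200Z each nonzero element is either a unit (gcd with 1200 is 1) or a zero-divisor (gcd > 1). The number of units is φ(1200): factorise 1200 = 2^4 · 3 · 5^2, so φ(1200) = (2^4 − 2^3) · (3 − 1) · (5^2 − 5^1) = 8 · 2 · 20 = 320. The nonzero elements number 1200 − 1 = 1199. Hence the nonzero zero-divisors number 1199 − 320 = 879.

Final answer: Z/1200Z has 879 nonzero zero-divisors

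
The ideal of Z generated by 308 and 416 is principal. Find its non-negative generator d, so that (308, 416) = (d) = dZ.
In the PID Z, (a, b) is generated by gcd(a, b). Compute gcd(416, 308) with the extended Euclidean algorithm, tracking rows (r, s, t) with s·416 + t·308 = r:
  row A: (416, 1, 0)   [1·416 + 0·308 = 416]
  row B: (308, 0, 1)   [0·416 + 1·308 = 308]
  416 = 1·308 + 108   → row C = row A − 1·row B = (108, 1, −1)   [check: 1·416 − 1·308 = 108]
  308 = 2·108 + 92   → row D = row B − 2·row C = (92, −2, 3)   [check: −2·416 + 3·308 = 92]
  108 = 1·92 + 16   → row E = row C − 1·row D = (16, 3, −4)   [check: 3·416 − 4·308 = 16]
  92 = 5·16 + 12   → row F = row D − 5·row E = (12, −17, 23)   [check: −17·416 + 23·308 = 12]
  16 = 1·12 + 4   → row G = row E − 1·row F = (4, 20, −27)   [check: 20·416 − 27·308 = 4]
  12 = 3·4 + 0   → remainder 0, stop. gcd = 4 (last nonzero row G).
So gcd(308, 416) = 4, with Bézout identity 20·416 − 27·308 = 4. Containment (⊇): the Bézout identity exhibits 4 as an element of (308, 416), giving (4) ⊆ (308, 416). Containment (⊆): since 4 | 308 and 4 | 416 (308 = 4·77, 416 = 4·104), every Z-linear combination of 308 and 416 is divisible by 4, so (308, 416) ⊆ (4). Therefore (308, 416) = (4), d = 4.

Final answer: (308, 416) = (4); d = 4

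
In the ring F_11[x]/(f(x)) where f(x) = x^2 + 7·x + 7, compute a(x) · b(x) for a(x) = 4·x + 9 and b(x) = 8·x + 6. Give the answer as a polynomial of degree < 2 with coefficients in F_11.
Multiply as integer polynomials: a · b = 32·x^2 + 96·x + 54. Reducing coefficients mod 11: a · b ≡ 10·x^2 + 8·x + 10. Now divide by f(x) = x^2 + 7·x + 7 in F_11[x], eliminating the leading term at each step:
  leading term 10·x^2: subtract (10)·f(x) = 10·x^2 + 4·x + 4, leaving 4·x + 6 (coefficients mod 11)
The degree is now < 2, so this is the remainder. Hence a · b ≡ 4·x + 6 in F_11[x]/(f).

Final answer: a · b ≡ 4·x + 6 (mod f(x))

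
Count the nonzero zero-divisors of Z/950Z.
In Z/950Z each nonzero element is either a unit (gcd with 950 is 1) or a zero-divisor (gcd > 1). The number of units is φ(950): factorise 950 = 2 · 5^2 · 19, so φ(950) = (2 − 1) · (5^2 − 5^1) · (19 − 1) = 1 · 20 · 18 = 360. The nonzero elements number 950 − 1 = 949. Hence the nonzero zero-divisors number 949 − 360 = 589.

Final answer: Z/950Z has 589 nonzero zero-divisors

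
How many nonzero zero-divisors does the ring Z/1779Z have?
Z/1779Z has 594 nonzero zero-divisors

In Z/1779Z each nonzero element is either a unit (gcd with 1779 is 1) or a zero-divisor (gcd > 1). The number of units is φ(1779): factorise 1779 = 3 · 593, so φ(1779) = (3 − 1) · (593 − 1) = 2 · 592 = 1184. The nonzero elements number 1779 − 1 = 1778. Hence the nonzero zero-divisors number 1778 − 1184 = 594.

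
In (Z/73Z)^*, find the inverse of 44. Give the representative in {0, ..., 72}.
44^(−1) ≡ 5 (mod 73)

Apply the extended Euclidean algorithm to (73, 44), tracking rows (r, s, t) with s·73 + t·44 = r. Each division r_prev = q·r_cur + r_new produces the new row as (previous row) − q·(current row):
  row A: (73, 1, 0)   [1·73 + 0·44 = 73]
  row B: (44, 0, 1)   [0·73 + 1·44 = 44]
  73 = 1·44 + 29   → row C = row A − 1·row B = (29, 1, −1)   [check: 1·73 − 1·44 = 29]
  44 = 1·29 + 15   → row D = row B − 1·row C = (15, −1, 2)   [check: −1·73 + 2·44 = 15]
  29 = 1·15 + 14   → row E = row C − 1·row D = (14, 2, −3)   [check: 2·73 − 3·44 = 14]
  15 = 1·14 + 1   → row F = row D − 1·row E = (1, −3, 5)   [check: −3·73 + 5·44 = 1]
  14 = 14·1 + 0   → remainder 0, stop. gcd = 1 (last nonzero row F).
The gcd is 1, so 44 is invertible mod 73. The last nonzero row gives −3·73 + 5·44 = 1, so t = 5. So 44^(−1) ≡ 5 (mod 73). Verify: 44 · 5 = 220 ≡ 1 (mod 73). ✓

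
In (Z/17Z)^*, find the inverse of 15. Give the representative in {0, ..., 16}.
Apply the extended Euclidean algorithm to (17, 15), tracking rows (r, s, t) with s·17 + t·15 = r. Each division r_prev = q·r_cur + r_new produces the new row as (previous row) − q·(current row):
  row A: (17, 1, 0)   [1·17 + 0·15 = 17]
  row B: (15, 0, 1)   [0·17 + 1·15 = 15]
  17 = 1·15 + 2   → row C = row A − 1·row B = (2, 1, −1)   [check: 1·17 − 1·15 = 2]
  15 = 7·2 + 1   → row D = row B − 7·row C = (1, −7, 8)   [check: −7·17 + 8·15 = 1]
  2 = 2·1 + 0   → remainder 0, stop. gcd = 1 (last nonzero row D).
The gcd is 1, so 15 is invertible mod 17. The last nonzero row gives −7·17 + 8·15 = 1, so t = 8. So 15^(−1) ≡ 8 (mod 17). Verify: 15 · 8 = 120 ≡ 1 (mod 17). ✓

Final answer: 15^(−1) ≡ 8 (mod 17)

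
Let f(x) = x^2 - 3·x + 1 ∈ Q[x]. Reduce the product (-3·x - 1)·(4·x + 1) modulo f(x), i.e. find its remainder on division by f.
a · b ≡ 11 - 43·x (mod f(x))

First multiply in Q[x] without reducing: a · b = -12·x^2 - 7·x - 1. Now divide by f(x) = x^2 - 3·x + 1, eliminating the leading term at each step:
  leading term -12·x^2: subtract (-12)·f(x) = -12·x^2 + 36·x - 12, leaving 11 - 43·x
The degree is now < 2, so this is the remainder. Hence a · b ≡ 11 - 43·x in Q[x]/(f).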